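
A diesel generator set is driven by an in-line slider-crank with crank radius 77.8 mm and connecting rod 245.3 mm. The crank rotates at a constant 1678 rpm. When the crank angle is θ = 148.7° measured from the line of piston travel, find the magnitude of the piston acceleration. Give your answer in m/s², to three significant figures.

1680

ω = 2π·1678/60 = 175.7 rad/s
x(θ) = r cosθ + √(L² − r² sin²θ); with ω constant, a = ω²·d²x/dθ².
d²x/dθ² = −r cosθ − r²(cos2θ)/√u − r⁴ sin²2θ/(4u^{3/2}),  u = L² − r² sin²θ = 0.0585384 m².
Substituting r = 0.0778 m, L = 0.2453 m, θ = 148.7°: d²x/dθ² = +0.054454 m.
a = ω²·d²x/dθ² = (175.7)²·(+0.054454) = +1681.4 m/s²;  |a| = 1681.4 m/s².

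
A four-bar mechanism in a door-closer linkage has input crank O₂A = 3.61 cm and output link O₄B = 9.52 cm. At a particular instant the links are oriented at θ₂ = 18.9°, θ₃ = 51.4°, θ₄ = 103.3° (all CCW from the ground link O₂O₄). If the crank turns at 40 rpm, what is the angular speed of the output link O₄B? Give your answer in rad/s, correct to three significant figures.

1.08

ω₂ = 4.189 rad/s (from 40 rpm).
Differentiating the loop-closure r₂e^{iθ₂}+r₃e^{iθ₃}=r₁+r₄e^{iθ₄} gives r₂ω₂e^{iθ₂}+r₃ω₃e^{iθ₃}=r₄ω₄e^{iθ₄}.
Eliminating the other unknown: ω₄ = r₂ω₂ sin(θ₂−θ₃) / [r₄ sin(θ₄−θ₃)].
Numerator sine = -0.53730; denominator sine = +0.78694.
Result = 0.0361·4.189·(-0.53730) / (0.0952·(+0.78694)) = -1.0845 rad/s; magnitude 1.0845 rad/s.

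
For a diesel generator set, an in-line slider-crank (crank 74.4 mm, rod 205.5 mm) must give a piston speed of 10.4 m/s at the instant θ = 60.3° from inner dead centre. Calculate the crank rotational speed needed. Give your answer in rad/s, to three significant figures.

135

For an in-line slider-crank, |v_piston| = rω|sinθ|·[1 + r cosθ/√(L² − r² sin²θ)].
With r = 0.0744 m, L = 0.2055 m, θ = 60.3°: the bracketed kinematic factor |dx/dθ| = 0.076838 m.
ω = v/|dx/dθ| = 10.4/0.076838 = 135.35 rad/s.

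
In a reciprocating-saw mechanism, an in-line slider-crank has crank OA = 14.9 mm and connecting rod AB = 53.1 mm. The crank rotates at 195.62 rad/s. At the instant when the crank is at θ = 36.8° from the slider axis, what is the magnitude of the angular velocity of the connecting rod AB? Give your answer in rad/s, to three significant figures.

ω = 195.6 rad/s
The rod makes angle φ with the slider axis where L sinφ = r sinθ; differentiating, L cosφ·φ̇ = r ω cosθ.
L cosφ = √(L² − r² sin²θ) = 0.052344 m.
|ω_rod| = r ω |cosθ| / √(L² − r² sin²θ) = 0.0149·195.6·0.80073/0.052344 = 44.588 rad/s.

44.6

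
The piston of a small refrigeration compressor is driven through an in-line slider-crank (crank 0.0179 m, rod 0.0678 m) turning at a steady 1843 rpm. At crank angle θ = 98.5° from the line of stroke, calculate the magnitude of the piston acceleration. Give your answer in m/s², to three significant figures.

ω = 2π·1843/60 = 193 rad/s
x(θ) = r cosθ + √(L² − r² sin²θ); with ω constant, a = ω²·d²x/dθ².
d²x/dθ² = −r cosθ − r²(cos2θ)/√u − r⁴ sin²2θ/(4u^{3/2}),  u = L² − r² sin²θ = 0.00428343 m².
Substituting r = 0.0179 m, L = 0.0678 m, θ = 98.5°: d²x/dθ² = +0.0073197 m.
a = ω²·d²x/dθ² = (193)²·(+0.0073197) = +272.65 m/s²;  |a| = 272.65 m/s².

273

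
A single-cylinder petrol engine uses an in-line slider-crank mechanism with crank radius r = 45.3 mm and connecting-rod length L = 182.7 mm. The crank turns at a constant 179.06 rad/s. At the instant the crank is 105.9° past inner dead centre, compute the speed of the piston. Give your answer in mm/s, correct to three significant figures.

7260

ω = 179.1 rad/s
For an in-line slider-crank, x = r cosθ + √(L² − r² sin²θ), so v = −rω sinθ·[1 + r cosθ/√(L² − r² sin²θ)].
With r = 0.0453 m, L = 0.1827 m, θ = 105.9°: √(L² − r² sin²θ) = 0.17743 m.
v = −0.0453·179.1·0.96174·[1 + 0.0453·-0.27396/0.17743] = -7.2554 m/s.
|v| = 7.2554 m/s = 7255.4 mm/s.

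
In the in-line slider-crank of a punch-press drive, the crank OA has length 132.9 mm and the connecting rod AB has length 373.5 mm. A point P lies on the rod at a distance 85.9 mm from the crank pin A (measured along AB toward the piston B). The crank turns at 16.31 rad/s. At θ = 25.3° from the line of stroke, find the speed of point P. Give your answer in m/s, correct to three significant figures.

1.81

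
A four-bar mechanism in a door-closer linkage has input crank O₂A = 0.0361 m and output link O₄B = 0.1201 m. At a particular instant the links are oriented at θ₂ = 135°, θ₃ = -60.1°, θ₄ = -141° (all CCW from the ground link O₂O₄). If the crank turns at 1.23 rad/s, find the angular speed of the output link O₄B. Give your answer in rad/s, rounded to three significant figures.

ω₂ = 1.23 rad/s
Differentiating the loop-closure r₂e^{iθ₂}+r₃e^{iθ₃}=r₁+r₄e^{iθ₄} gives r₂ω₂e^{iθ₂}+r₃ω₃e^{iθ₃}=r₄ω₄e^{iθ₄}.
Eliminating the other unknown: ω₄ = r₂ω₂ sin(θ₂−θ₃) / [r₄ sin(θ₄−θ₃)].
Numerator sine = -0.26050; denominator sine = -0.98741.
Result = 0.0361·1.23·(-0.26050) / (0.1201·(-0.98741)) = +0.097541 rad/s; magnitude 0.097541 rad/s.

0.0975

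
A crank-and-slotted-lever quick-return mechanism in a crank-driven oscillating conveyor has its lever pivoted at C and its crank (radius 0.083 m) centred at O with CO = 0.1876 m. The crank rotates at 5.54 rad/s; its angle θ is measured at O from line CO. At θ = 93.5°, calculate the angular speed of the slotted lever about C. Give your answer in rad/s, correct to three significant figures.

0.819

ω = 5.54 rad/s
Crank pin A relative to C: A = (d + r cosθ, r sinθ); lever angle φ = atan2(r sinθ, d + r cosθ).
Differentiating tanφ: φ̇ = rω(d cosθ + r)/(d² + r² + 2dr cosθ).
d² + r² + 2dr cosθ = |CA|² = 0.0401816 m²;  d cosθ + r = +0.071547 m.
|ω_lever| = |0.083·5.54·+0.071547| / 0.0401816 = 0.81875 rad/s.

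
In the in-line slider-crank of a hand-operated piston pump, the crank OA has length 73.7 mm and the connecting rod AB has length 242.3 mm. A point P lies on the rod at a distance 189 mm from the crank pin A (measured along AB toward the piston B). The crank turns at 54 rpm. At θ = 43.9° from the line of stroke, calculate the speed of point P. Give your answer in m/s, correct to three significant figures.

ω = 5.655 rad/s.  Crank-pin speed |V_A| = rω = 0.41676 m/s, perpendicular to OA.
Rod angle: sinφ = −(r/L) sinθ ⇒ φ = -12.176°; ω_rod = −rω cosθ/√(L²−r²sin²θ) = -1.2679 rad/s.
V_P = V_A + ω_rod × AP, with AP = 0.189 m along the rod.
Components: V_Px = −rω sinθ − a·ω_rod·sinφ = -0.33953 m/s;  V_Py = rω cosθ + a·ω_rod·cosφ = +0.066058 m/s.
|V_P| = √(V_Px² + V_Py²) = 0.34589 m/s.

0.346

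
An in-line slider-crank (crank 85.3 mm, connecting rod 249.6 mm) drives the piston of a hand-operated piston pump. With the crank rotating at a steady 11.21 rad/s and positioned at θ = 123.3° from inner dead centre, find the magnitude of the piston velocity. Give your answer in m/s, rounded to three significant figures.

0.643

ω = 11.21 rad/s
For an in-line slider-crank, x = r cosθ + √(L² − r² sin²θ), so v = −rω sinθ·[1 + r cosθ/√(L² − r² sin²θ)].
With r = 0.0853 m, L = 0.2496 m, θ = 123.3°: √(L² − r² sin²θ) = 0.2392 m.
v = −0.0853·11.21·0.83581·[1 + 0.0853·-0.54902/0.2392] = -0.64274 m/s.
|v| = 0.64274 m/s.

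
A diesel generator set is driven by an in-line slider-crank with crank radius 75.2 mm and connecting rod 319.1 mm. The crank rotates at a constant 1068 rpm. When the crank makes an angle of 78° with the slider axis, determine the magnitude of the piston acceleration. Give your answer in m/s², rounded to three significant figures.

ω = 2π·1068/60 = 111.8 rad/s
x(θ) = r cosθ + √(L² − r² sin²θ); with ω constant, a = ω²·d²x/dθ².
d²x/dθ² = −r cosθ − r²(cos2θ)/√u − r⁴ sin²2θ/(4u^{3/2}),  u = L² − r² sin²θ = 0.0964142 m².
Substituting r = 0.0752 m, L = 0.3191 m, θ = 78°: d²x/dθ² = +0.00095864 m.
a = ω²·d²x/dθ² = (111.8)²·(+0.00095864) = +11.991 m/s²;  |a| = 11.991 m/s².

12.0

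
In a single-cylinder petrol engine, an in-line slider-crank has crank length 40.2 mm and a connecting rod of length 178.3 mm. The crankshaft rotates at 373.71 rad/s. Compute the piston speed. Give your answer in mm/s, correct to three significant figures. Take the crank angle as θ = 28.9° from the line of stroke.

8700

ω = 373.7 rad/s
For an in-line slider-crank, x = r cosθ + √(L² − r² sin²θ), so v = −rω sinθ·[1 + r cosθ/√(L² − r² sin²θ)].
With r = 0.0402 m, L = 0.1783 m, θ = 28.9°: √(L² − r² sin²θ) = 0.17724 m.
v = −0.0402·373.7·0.48328·[1 + 0.0402·0.87546/0.17724] = -8.7021 m/s.
|v| = 8.7021 m/s = 8702.1 mm/s.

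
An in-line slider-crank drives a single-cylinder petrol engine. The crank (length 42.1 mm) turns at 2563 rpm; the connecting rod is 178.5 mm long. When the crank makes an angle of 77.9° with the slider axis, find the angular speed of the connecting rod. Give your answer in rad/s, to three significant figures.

13.6

ω = 268.4 rad/s (converted from 2563 rpm).
The rod makes angle φ with the slider axis where L sinφ = r sinθ; differentiating, L cosφ·φ̇ = r ω cosθ.
L cosφ = √(L² − r² sin²θ) = 0.17369 m.
|ω_rod| = r ω |cosθ| / √(L² − r² sin²θ) = 0.0421·268.4·0.20962/0.17369 = 13.637 rad/s.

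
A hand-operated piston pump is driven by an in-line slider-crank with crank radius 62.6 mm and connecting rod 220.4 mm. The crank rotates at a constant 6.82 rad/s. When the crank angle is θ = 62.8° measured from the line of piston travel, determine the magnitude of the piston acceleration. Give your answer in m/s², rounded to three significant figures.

0.846

ω = 6.82 rad/s
x(θ) = r cosθ + √(L² − r² sin²θ); with ω constant, a = ω²·d²x/dθ².
d²x/dθ² = −r cosθ − r²(cos2θ)/√u − r⁴ sin²2θ/(4u^{3/2}),  u = L² − r² sin²θ = 0.0454762 m².
Substituting r = 0.0626 m, L = 0.2204 m, θ = 62.8°: d²x/dθ² = -0.018179 m.
a = ω²·d²x/dθ² = (6.82)²·(-0.018179) = -0.84554 m/s²;  |a| = 0.84554 m/s².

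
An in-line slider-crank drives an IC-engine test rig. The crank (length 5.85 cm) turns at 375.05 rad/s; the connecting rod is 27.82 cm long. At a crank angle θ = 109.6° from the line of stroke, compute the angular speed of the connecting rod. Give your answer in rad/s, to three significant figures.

27.0

ω = 375.1 rad/s
The rod makes angle φ with the slider axis where L sinφ = r sinθ; differentiating, L cosφ·φ̇ = r ω cosθ.
L cosφ = √(L² − r² sin²θ) = 0.27269 m.
|ω_rod| = r ω |cosθ| / √(L² − r² sin²θ) = 0.0585·375.1·0.33545/0.27269 = 26.99 rad/s.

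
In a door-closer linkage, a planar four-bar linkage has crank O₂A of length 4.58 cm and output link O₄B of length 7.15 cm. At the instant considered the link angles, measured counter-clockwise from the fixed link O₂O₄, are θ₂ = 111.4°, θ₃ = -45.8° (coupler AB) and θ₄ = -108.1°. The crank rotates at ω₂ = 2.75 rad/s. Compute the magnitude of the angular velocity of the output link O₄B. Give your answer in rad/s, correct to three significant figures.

0.771

ω₂ = 2.75 rad/s
Differentiating the loop-closure r₂e^{iθ₂}+r₃e^{iθ₃}=r₁+r₄e^{iθ₄} gives r₂ω₂e^{iθ₂}+r₃ω₃e^{iθ₃}=r₄ω₄e^{iθ₄}.
Eliminating the other unknown: ω₄ = r₂ω₂ sin(θ₂−θ₃) / [r₄ sin(θ₄−θ₃)].
Numerator sine = +0.38752; denominator sine = -0.88539.
Result = 0.0458·2.75·(+0.38752) / (0.0715·(-0.88539)) = -0.77098 rad/s; magnitude 0.77098 rad/s.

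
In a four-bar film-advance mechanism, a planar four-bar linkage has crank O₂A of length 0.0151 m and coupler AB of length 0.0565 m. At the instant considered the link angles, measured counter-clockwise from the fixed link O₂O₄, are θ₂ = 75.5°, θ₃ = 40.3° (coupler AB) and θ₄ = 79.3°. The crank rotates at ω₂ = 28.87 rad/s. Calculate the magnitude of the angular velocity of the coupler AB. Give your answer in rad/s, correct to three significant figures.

0.813

ω₂ = 28.87 rad/s
Differentiating the loop-closure r₂e^{iθ₂}+r₃e^{iθ₃}=r₁+r₄e^{iθ₄} gives r₂ω₂e^{iθ₂}+r₃ω₃e^{iθ₃}=r₄ω₄e^{iθ₄}.
Eliminating the other unknown: ω₃ = r₂ω₂ sin(θ₄−θ₂) / [r₃ sin(θ₃−θ₄)].
Numerator sine = +0.06627; denominator sine = -0.62932.
Result = 0.0151·28.87·(+0.06627) / (0.0565·(-0.62932)) = -0.81254 rad/s; magnitude 0.81254 rad/s.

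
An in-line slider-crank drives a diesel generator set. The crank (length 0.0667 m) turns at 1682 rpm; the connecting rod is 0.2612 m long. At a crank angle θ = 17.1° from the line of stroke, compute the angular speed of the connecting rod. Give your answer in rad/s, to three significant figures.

43.1

ω = 176.1 rad/s (converted from 1682 rpm).
The rod makes angle φ with the slider axis where L sinφ = r sinθ; differentiating, L cosφ·φ̇ = r ω cosθ.
L cosφ = √(L² − r² sin²θ) = 0.26046 m.
|ω_rod| = r ω |cosθ| / √(L² − r² sin²θ) = 0.0667·176.1·0.95579/0.26046 = 43.112 rad/s.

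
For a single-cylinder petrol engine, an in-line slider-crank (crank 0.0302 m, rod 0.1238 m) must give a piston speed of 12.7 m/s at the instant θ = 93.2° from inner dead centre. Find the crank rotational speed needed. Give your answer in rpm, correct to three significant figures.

For an in-line slider-crank, |v_piston| = rω|sinθ|·[1 + r cosθ/√(L² − r² sin²θ)].
With r = 0.0302 m, L = 0.1238 m, θ = 93.2°: the bracketed kinematic factor |dx/dθ| = 0.02973 m.
ω = v/|dx/dθ| = 12.7/0.02973 = 427.18 rad/s.
N = 60ω/(2π) = 4079.3 rpm.

4080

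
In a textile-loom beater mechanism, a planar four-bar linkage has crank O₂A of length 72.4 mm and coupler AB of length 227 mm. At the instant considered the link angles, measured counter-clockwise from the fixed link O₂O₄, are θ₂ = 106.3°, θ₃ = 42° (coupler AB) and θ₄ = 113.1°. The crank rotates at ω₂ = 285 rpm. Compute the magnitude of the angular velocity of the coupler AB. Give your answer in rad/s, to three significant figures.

1.19

ω₂ = 29.85 rad/s (from 285 rpm).
Differentiating the loop-closure r₂e^{iθ₂}+r₃e^{iθ₃}=r₁+r₄e^{iθ₄} gives r₂ω₂e^{iθ₂}+r₃ω₃e^{iθ₃}=r₄ω₄e^{iθ₄}.
Eliminating the other unknown: ω₃ = r₂ω₂ sin(θ₄−θ₂) / [r₃ sin(θ₃−θ₄)].
Numerator sine = +0.11840; denominator sine = -0.94609.
Result = 0.0724·29.85·(+0.11840) / (0.227·(-0.94609)) = -1.1913 rad/s; magnitude 1.1913 rad/s.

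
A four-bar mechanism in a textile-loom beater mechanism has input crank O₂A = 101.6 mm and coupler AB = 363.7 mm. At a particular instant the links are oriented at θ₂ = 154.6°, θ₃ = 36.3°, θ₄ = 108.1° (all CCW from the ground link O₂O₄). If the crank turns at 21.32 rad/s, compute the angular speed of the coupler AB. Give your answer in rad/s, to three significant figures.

ω₂ = 21.32 rad/s
Differentiating the loop-closure r₂e^{iθ₂}+r₃e^{iθ₃}=r₁+r₄e^{iθ₄} gives r₂ω₂e^{iθ₂}+r₃ω₃e^{iθ₃}=r₄ω₄e^{iθ₄}.
Eliminating the other unknown: ω₃ = r₂ω₂ sin(θ₄−θ₂) / [r₃ sin(θ₃−θ₄)].
Numerator sine = -0.72537; denominator sine = -0.94997.
Result = 0.1016·21.32·(-0.72537) / (0.3637·(-0.94997)) = +4.5477 rad/s; magnitude 4.5477 rad/s.

4.55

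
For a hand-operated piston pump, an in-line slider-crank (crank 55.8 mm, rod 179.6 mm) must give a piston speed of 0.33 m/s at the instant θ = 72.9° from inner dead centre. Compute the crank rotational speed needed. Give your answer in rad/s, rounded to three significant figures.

5.65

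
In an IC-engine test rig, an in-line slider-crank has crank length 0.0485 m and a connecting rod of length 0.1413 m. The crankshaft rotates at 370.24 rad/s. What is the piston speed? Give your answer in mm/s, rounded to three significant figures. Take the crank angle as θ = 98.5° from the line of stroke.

ω = 370.2 rad/s
For an in-line slider-crank, x = r cosθ + √(L² − r² sin²θ), so v = −rω sinθ·[1 + r cosθ/√(L² − r² sin²θ)].
With r = 0.0485 m, L = 0.1413 m, θ = 98.5°: √(L² − r² sin²θ) = 0.13291 m.
v = −0.0485·370.2·0.98902·[1 + 0.0485·-0.14781/0.13291] = -16.802 m/s.
|v| = 16.802 m/s = 16802 mm/s.

16800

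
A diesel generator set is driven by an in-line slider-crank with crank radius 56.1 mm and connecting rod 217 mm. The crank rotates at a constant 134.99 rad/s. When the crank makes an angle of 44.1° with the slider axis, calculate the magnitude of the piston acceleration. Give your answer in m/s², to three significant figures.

ω = 135 rad/s
x(θ) = r cosθ + √(L² − r² sin²θ); with ω constant, a = ω²·d²x/dθ².
d²x/dθ² = −r cosθ − r²(cos2θ)/√u − r⁴ sin²2θ/(4u^{3/2}),  u = L² − r² sin²θ = 0.0455648 m².
Substituting r = 0.0561 m, L = 0.217 m, θ = 44.1°: d²x/dθ² = -0.041004 m.
a = ω²·d²x/dθ² = (135)²·(-0.041004) = -747.19 m/s²;  |a| = 747.19 m/s².

747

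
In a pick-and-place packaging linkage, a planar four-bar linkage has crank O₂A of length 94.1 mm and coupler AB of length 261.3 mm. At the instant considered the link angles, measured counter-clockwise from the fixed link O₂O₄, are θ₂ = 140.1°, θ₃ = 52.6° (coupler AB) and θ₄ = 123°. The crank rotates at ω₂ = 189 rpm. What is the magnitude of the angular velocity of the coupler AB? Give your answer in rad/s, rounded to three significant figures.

2.22

ω₂ = 19.79 rad/s (from 189 rpm).
Differentiating the loop-closure r₂e^{iθ₂}+r₃e^{iθ₃}=r₁+r₄e^{iθ₄} gives r₂ω₂e^{iθ₂}+r₃ω₃e^{iθ₃}=r₄ω₄e^{iθ₄}.
Eliminating the other unknown: ω₃ = r₂ω₂ sin(θ₄−θ₂) / [r₃ sin(θ₃−θ₄)].
Numerator sine = -0.29404; denominator sine = -0.94206.
Result = 0.0941·19.79·(-0.29404) / (0.2613·(-0.94206)) = +2.2247 rad/s; magnitude 2.2247 rad/s.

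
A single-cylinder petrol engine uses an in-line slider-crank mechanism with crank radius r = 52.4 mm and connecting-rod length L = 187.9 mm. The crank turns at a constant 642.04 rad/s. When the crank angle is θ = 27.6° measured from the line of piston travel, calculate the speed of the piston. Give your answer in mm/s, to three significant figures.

ω = 642 rad/s
For an in-line slider-crank, x = r cosθ + √(L² − r² sin²θ), so v = −rω sinθ·[1 + r cosθ/√(L² − r² sin²θ)].
With r = 0.0524 m, L = 0.1879 m, θ = 27.6°: √(L² − r² sin²θ) = 0.18633 m.
v = −0.0524·642·0.46330·[1 + 0.0524·0.88620/0.18633] = -19.471 m/s.
|v| = 19.471 m/s = 19471 mm/s.

19500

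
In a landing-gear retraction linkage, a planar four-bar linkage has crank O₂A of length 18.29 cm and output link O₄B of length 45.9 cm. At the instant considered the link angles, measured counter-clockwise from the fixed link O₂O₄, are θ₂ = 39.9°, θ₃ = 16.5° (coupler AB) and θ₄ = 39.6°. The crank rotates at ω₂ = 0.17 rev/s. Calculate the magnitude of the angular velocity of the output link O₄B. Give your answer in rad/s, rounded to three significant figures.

0.431

ω₂ = 1.068 rad/s (from 0.17 rev/s).
Differentiating the loop-closure r₂e^{iθ₂}+r₃e^{iθ₃}=r₁+r₄e^{iθ₄} gives r₂ω₂e^{iθ₂}+r₃ω₃e^{iθ₃}=r₄ω₄e^{iθ₄}.
Eliminating the other unknown: ω₄ = r₂ω₂ sin(θ₂−θ₃) / [r₄ sin(θ₄−θ₃)].
Numerator sine = +0.39715; denominator sine = +0.39234.
Result = 0.1829·1.068·(+0.39715) / (0.459·(+0.39234)) = +0.43085 rad/s; magnitude 0.43085 rad/s.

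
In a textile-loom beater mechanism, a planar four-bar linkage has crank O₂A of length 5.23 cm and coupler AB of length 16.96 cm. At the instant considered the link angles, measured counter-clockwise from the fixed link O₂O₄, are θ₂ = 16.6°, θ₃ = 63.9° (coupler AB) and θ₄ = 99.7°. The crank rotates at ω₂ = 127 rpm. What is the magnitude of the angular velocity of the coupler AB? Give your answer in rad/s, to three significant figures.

6.96

ω₂ = 13.3 rad/s (from 127 rpm).
Differentiating the loop-closure r₂e^{iθ₂}+r₃e^{iθ₃}=r₁+r₄e^{iθ₄} gives r₂ω₂e^{iθ₂}+r₃ω₃e^{iθ₃}=r₄ω₄e^{iθ₄}.
Eliminating the other unknown: ω₃ = r₂ω₂ sin(θ₄−θ₂) / [r₃ sin(θ₃−θ₄)].
Numerator sine = +0.99276; denominator sine = -0.58496.
Result = 0.0523·13.3·(+0.99276) / (0.1696·(-0.58496)) = -6.9603 rad/s; magnitude 6.9603 rad/s.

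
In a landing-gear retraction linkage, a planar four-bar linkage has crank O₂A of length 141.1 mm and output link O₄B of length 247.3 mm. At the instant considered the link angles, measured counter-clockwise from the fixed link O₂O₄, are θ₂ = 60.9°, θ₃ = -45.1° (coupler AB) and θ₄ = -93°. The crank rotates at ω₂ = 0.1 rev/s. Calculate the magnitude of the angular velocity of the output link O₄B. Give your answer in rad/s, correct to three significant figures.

ω₂ = 0.6283 rad/s (from 0.1 rev/s).
Differentiating the loop-closure r₂e^{iθ₂}+r₃e^{iθ₃}=r₁+r₄e^{iθ₄} gives r₂ω₂e^{iθ₂}+r₃ω₃e^{iθ₃}=r₄ω₄e^{iθ₄}.
Eliminating the other unknown: ω₄ = r₂ω₂ sin(θ₂−θ₃) / [r₄ sin(θ₄−θ₃)].
Numerator sine = +0.96126; denominator sine = -0.74198.
Result = 0.1411·0.6283·(+0.96126) / (0.2473·(-0.74198)) = -0.46445 rad/s; magnitude 0.46445 rad/s.

0.464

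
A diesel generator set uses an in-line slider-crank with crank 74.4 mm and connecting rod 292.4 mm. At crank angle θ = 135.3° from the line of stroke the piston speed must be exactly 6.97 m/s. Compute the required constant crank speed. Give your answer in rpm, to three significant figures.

1560

For an in-line slider-crank, |v_piston| = rω|sinθ|·[1 + r cosθ/√(L² − r² sin²θ)].
With r = 0.0744 m, L = 0.2924 m, θ = 135.3°: the bracketed kinematic factor |dx/dθ| = 0.042712 m.
ω = v/|dx/dθ| = 6.97/0.042712 = 163.18 rad/s.
N = 60ω/(2π) = 1558.3 rpm.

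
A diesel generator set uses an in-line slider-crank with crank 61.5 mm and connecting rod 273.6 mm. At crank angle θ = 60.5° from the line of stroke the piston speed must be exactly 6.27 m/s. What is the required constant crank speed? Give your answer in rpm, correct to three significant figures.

For an in-line slider-crank, |v_piston| = rω|sinθ|·[1 + r cosθ/√(L² − r² sin²θ)].
With r = 0.0615 m, L = 0.2736 m, θ = 60.5°: the bracketed kinematic factor |dx/dθ| = 0.059568 m.
ω = v/|dx/dθ| = 6.27/0.059568 = 105.26 rad/s.
N = 60ω/(2π) = 1005.1 rpm.

1010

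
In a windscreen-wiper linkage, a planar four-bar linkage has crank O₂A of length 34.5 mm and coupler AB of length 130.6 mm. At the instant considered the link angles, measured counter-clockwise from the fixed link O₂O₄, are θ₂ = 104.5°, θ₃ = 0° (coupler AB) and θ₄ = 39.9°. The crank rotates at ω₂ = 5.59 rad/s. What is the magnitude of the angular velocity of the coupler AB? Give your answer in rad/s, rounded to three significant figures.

2.08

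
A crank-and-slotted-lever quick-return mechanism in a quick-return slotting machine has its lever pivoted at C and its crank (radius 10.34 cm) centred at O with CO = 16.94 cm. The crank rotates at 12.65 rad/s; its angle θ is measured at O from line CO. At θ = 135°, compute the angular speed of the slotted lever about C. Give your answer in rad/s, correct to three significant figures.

ω = 12.65 rad/s
Crank pin A relative to C: A = (d + r cosθ, r sinθ); lever angle φ = atan2(r sinθ, d + r cosθ).
Differentiating tanφ: φ̇ = rω(d cosθ + r)/(d² + r² + 2dr cosθ).
d² + r² + 2dr cosθ = |CA|² = 0.0146166 m²;  d cosθ + r = -0.016384 m.
|ω_lever| = |0.1034·12.65·-0.016384| / 0.0146166 = 1.4662 rad/s.

1.47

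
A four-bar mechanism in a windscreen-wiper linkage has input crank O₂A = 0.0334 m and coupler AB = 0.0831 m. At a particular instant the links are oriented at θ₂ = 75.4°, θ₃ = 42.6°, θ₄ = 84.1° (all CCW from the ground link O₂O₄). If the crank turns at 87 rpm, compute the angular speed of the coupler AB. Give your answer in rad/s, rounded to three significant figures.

0.836

ω₂ = 9.111 rad/s (from 87 rpm).
Differentiating the loop-closure r₂e^{iθ₂}+r₃e^{iθ₃}=r₁+r₄e^{iθ₄} gives r₂ω₂e^{iθ₂}+r₃ω₃e^{iθ₃}=r₄ω₄e^{iθ₄}.
Eliminating the other unknown: ω₃ = r₂ω₂ sin(θ₄−θ₂) / [r₃ sin(θ₃−θ₄)].
Numerator sine = +0.15126; denominator sine = -0.66262.
Result = 0.0334·9.111·(+0.15126) / (0.0831·(-0.66262)) = -0.8359 rad/s; magnitude 0.8359 rad/s.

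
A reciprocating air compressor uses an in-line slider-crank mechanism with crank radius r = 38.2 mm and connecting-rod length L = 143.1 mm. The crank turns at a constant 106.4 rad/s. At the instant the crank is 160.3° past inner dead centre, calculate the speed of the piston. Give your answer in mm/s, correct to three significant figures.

1020

ω = 106.4 rad/s
For an in-line slider-crank, x = r cosθ + √(L² − r² sin²θ), so v = −rω sinθ·[1 + r cosθ/√(L² − r² sin²θ)].
With r = 0.0382 m, L = 0.1431 m, θ = 160.3°: √(L² − r² sin²θ) = 0.14252 m.
v = −0.0382·106.4·0.33710·[1 + 0.0382·-0.94147/0.14252] = -1.0244 m/s.
|v| = 1.0244 m/s = 1024.4 mm/s.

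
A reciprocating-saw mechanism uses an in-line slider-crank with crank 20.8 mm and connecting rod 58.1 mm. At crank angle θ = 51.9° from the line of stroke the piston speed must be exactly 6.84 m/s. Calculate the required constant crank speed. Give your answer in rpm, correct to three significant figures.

For an in-line slider-crank, |v_piston| = rω|sinθ|·[1 + r cosθ/√(L² − r² sin²θ)].
With r = 0.0208 m, L = 0.0581 m, θ = 51.9°: the bracketed kinematic factor |dx/dθ| = 0.020137 m.
ω = v/|dx/dθ| = 6.84/0.020137 = 339.68 rad/s.
N = 60ω/(2π) = 3243.7 rpm.

3240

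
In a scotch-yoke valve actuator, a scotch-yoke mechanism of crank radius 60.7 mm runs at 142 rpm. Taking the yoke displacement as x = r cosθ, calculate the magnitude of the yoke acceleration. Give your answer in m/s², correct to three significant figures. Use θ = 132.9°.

9.14

ω = 14.87 rad/s (from 142 rpm).
x = r cosθ ⇒ ẍ = −rω² cosθ (ω constant).
|a| = rω²|cosθ| = 0.0607·(14.87)²·|cos 132.9°| = 9.1367 m/s².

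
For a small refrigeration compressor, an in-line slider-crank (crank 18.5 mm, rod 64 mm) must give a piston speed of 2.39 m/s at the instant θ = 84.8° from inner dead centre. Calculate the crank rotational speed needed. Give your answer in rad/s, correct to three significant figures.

126

For an in-line slider-crank, |v_piston| = rω|sinθ|·[1 + r cosθ/√(L² − r² sin²θ)].
With r = 0.0185 m, L = 0.064 m, θ = 84.8°: the bracketed kinematic factor |dx/dθ| = 0.018928 m.
ω = v/|dx/dθ| = 2.39/0.018928 = 126.27 rad/s.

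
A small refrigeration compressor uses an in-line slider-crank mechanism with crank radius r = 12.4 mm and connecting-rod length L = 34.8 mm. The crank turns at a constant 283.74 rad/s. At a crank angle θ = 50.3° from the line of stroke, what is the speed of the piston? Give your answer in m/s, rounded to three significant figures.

ω = 283.7 rad/s
For an in-line slider-crank, x = r cosθ + √(L² − r² sin²θ), so v = −rω sinθ·[1 + r cosθ/√(L² − r² sin²θ)].
With r = 0.0124 m, L = 0.0348 m, θ = 50.3°: √(L² − r² sin²θ) = 0.033467 m.
v = −0.0124·283.7·0.76940·[1 + 0.0124·0.63877/0.033467] = -3.3477 m/s.
|v| = 3.3477 m/s.

3.35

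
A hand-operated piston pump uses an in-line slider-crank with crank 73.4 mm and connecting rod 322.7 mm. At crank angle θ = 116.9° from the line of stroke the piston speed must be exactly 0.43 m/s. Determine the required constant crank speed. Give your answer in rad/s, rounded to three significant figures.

For an in-line slider-crank, |v_piston| = rω|sinθ|·[1 + r cosθ/√(L² − r² sin²θ)].
With r = 0.0734 m, L = 0.3227 m, θ = 116.9°: the bracketed kinematic factor |dx/dθ| = 0.058579 m.
ω = v/|dx/dθ| = 0.43/0.058579 = 7.3405 rad/s.

7.34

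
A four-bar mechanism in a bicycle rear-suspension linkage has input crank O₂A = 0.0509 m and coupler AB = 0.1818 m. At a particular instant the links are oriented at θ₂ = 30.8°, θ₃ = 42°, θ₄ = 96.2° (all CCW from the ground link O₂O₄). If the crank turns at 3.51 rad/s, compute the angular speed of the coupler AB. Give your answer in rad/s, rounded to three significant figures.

1.10

ω₂ = 3.51 rad/s
Differentiating the loop-closure r₂e^{iθ₂}+r₃e^{iθ₃}=r₁+r₄e^{iθ₄} gives r₂ω₂e^{iθ₂}+r₃ω₃e^{iθ₃}=r₄ω₄e^{iθ₄}.
Eliminating the other unknown: ω₃ = r₂ω₂ sin(θ₄−θ₂) / [r₃ sin(θ₃−θ₄)].
Numerator sine = +0.90924; denominator sine = -0.81106.
Result = 0.0509·3.51·(+0.90924) / (0.1818·(-0.81106)) = -1.1017 rad/s; magnitude 1.1017 rad/s.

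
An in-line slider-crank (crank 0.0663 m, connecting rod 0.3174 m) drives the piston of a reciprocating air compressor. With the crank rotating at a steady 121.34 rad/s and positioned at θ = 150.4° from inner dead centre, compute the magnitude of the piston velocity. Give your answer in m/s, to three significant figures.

ω = 121.3 rad/s
For an in-line slider-crank, x = r cosθ + √(L² − r² sin²θ), so v = −rω sinθ·[1 + r cosθ/√(L² − r² sin²θ)].
With r = 0.0663 m, L = 0.3174 m, θ = 150.4°: √(L² − r² sin²θ) = 0.31571 m.
v = −0.0663·121.3·0.49394·[1 + 0.0663·-0.86949/0.31571] = -3.2481 m/s.
|v| = 3.2481 m/s.

3.25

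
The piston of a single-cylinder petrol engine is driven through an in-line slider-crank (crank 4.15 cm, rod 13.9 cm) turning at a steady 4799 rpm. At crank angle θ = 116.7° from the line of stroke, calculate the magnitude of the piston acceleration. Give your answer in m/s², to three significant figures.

6600

ω = 2π·4799/60 = 502.6 rad/s
x(θ) = r cosθ + √(L² − r² sin²θ); with ω constant, a = ω²·d²x/dθ².
d²x/dθ² = −r cosθ − r²(cos2θ)/√u − r⁴ sin²2θ/(4u^{3/2}),  u = L² − r² sin²θ = 0.0179465 m².
Substituting r = 0.0415 m, L = 0.139 m, θ = 116.7°: d²x/dθ² = +0.026113 m.
a = ω²·d²x/dθ² = (502.6)²·(+0.026113) = +6595 m/s²;  |a| = 6595 m/s².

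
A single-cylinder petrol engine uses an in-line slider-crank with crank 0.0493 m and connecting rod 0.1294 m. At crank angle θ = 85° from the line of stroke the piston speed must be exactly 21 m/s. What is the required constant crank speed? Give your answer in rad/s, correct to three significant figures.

For an in-line slider-crank, |v_piston| = rω|sinθ|·[1 + r cosθ/√(L² − r² sin²θ)].
With r = 0.0493 m, L = 0.1294 m, θ = 85°: the bracketed kinematic factor |dx/dθ| = 0.050875 m.
ω = v/|dx/dθ| = 21/0.050875 = 412.78 rad/s.

413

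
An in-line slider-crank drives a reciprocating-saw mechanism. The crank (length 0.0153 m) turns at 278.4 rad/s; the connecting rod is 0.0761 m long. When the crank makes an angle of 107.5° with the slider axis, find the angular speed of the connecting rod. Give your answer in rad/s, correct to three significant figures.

17.1

ω = 278.4 rad/s
The rod makes angle φ with the slider axis where L sinφ = r sinθ; differentiating, L cosφ·φ̇ = r ω cosθ.
L cosφ = √(L² − r² sin²θ) = 0.074688 m.
|ω_rod| = r ω |cosθ| / √(L² − r² sin²θ) = 0.0153·278.4·0.30071/0.074688 = 17.15 rad/s.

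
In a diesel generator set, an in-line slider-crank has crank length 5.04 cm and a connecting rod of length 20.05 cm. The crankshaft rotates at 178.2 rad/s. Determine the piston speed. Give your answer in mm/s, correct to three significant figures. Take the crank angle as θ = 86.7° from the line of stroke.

ω = 178.2 rad/s
For an in-line slider-crank, x = r cosθ + √(L² − r² sin²θ), so v = −rω sinθ·[1 + r cosθ/√(L² − r² sin²θ)].
With r = 0.0504 m, L = 0.2005 m, θ = 86.7°: √(L² − r² sin²θ) = 0.19408 m.
v = −0.0504·178.2·0.99834·[1 + 0.0504·0.05756/0.19408] = -9.1004 m/s.
|v| = 9.1004 m/s = 9100.4 mm/s.

9100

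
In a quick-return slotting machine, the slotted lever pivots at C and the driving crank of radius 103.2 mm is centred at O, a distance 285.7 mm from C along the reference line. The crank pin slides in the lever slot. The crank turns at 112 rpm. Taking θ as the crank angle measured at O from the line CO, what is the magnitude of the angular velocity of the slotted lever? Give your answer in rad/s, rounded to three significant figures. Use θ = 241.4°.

ω = 11.73 rad/s (from 112 rpm).
Crank pin A relative to C: A = (d + r cosθ, r sinθ); lever angle φ = atan2(r sinθ, d + r cosθ).
Differentiating tanφ: φ̇ = rω(d cosθ + r)/(d² + r² + 2dr cosθ).
d² + r² + 2dr cosθ = |CA|² = 0.064047 m²;  d cosθ + r = -0.033562 m.
|ω_lever| = |0.1032·11.73·-0.033562| / 0.064047 = 0.63428 rad/s.

0.634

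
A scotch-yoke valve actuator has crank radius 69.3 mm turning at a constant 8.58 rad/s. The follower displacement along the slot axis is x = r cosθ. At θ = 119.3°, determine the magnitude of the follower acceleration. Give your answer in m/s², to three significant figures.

ω = 8.58 rad/s
x = r cosθ ⇒ ẍ = −rω² cosθ (ω constant).
|a| = rω²|cosθ| = 0.0693·(8.58)²·|cos 119.3°| = 2.4966 m/s².

2.50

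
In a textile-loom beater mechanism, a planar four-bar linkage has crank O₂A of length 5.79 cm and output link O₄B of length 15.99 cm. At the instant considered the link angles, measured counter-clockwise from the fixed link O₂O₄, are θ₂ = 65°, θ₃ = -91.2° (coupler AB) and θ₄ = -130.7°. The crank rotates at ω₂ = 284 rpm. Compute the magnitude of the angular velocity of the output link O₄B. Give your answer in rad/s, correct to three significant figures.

ω₂ = 29.74 rad/s (from 284 rpm).
Differentiating the loop-closure r₂e^{iθ₂}+r₃e^{iθ₃}=r₁+r₄e^{iθ₄} gives r₂ω₂e^{iθ₂}+r₃ω₃e^{iθ₃}=r₄ω₄e^{iθ₄}.
Eliminating the other unknown: ω₄ = r₂ω₂ sin(θ₂−θ₃) / [r₄ sin(θ₄−θ₃)].
Numerator sine = +0.40355; denominator sine = -0.63608.
Result = 0.0579·29.74·(+0.40355) / (0.1599·(-0.63608)) = -6.8322 rad/s; magnitude 6.8322 rad/s.

6.83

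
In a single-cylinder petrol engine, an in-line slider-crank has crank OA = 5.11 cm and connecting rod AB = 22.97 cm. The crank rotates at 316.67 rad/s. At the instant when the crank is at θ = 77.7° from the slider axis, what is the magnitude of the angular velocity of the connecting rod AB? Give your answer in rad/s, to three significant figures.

ω = 316.7 rad/s
The rod makes angle φ with the slider axis where L sinφ = r sinθ; differentiating, L cosφ·φ̇ = r ω cosθ.
L cosφ = √(L² − r² sin²θ) = 0.22421 m.
|ω_rod| = r ω |cosθ| / √(L² − r² sin²θ) = 0.0511·316.7·0.21303/0.22421 = 15.375 rad/s.

15.4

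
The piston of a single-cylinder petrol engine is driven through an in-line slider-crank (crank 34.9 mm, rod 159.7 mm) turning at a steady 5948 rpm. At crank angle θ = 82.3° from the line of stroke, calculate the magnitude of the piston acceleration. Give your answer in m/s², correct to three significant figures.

1110

ω = 2π·5948/60 = 622.9 rad/s
x(θ) = r cosθ + √(L² − r² sin²θ); with ω constant, a = ω²·d²x/dθ².
d²x/dθ² = −r cosθ − r²(cos2θ)/√u − r⁴ sin²2θ/(4u^{3/2}),  u = L² − r² sin²θ = 0.0243079 m².
Substituting r = 0.0349 m, L = 0.1597 m, θ = 82.3°: d²x/dθ² = +0.0028487 m.
a = ω²·d²x/dθ² = (622.9)²·(+0.0028487) = +1105.2 m/s²;  |a| = 1105.2 m/s².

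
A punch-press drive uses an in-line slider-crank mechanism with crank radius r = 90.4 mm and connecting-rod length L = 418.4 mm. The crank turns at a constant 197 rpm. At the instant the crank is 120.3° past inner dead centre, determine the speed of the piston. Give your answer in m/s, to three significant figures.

1.43

ω = 2π·197/60 = 20.63 rad/s
For an in-line slider-crank, x = r cosθ + √(L² − r² sin²θ), so v = −rω sinθ·[1 + r cosθ/√(L² − r² sin²θ)].
With r = 0.0904 m, L = 0.4184 m, θ = 120.3°: √(L² − r² sin²θ) = 0.41106 m.
v = −0.0904·20.63·0.86340·[1 + 0.0904·-0.50453/0.41106] = -1.4315 m/s.
|v| = 1.4315 m/s.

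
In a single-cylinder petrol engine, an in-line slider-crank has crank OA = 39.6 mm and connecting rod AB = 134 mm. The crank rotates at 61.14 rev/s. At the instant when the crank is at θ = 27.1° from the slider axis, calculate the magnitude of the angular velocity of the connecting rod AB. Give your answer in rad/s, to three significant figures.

102

ω = 384.2 rad/s (converted from 61.14 rev/s).
The rod makes angle φ with the slider axis where L sinφ = r sinθ; differentiating, L cosφ·φ̇ = r ω cosθ.
L cosφ = √(L² − r² sin²θ) = 0.13278 m.
|ω_rod| = r ω |cosθ| / √(L² − r² sin²θ) = 0.0396·384.2·0.89021/0.13278 = 101.99 rad/s.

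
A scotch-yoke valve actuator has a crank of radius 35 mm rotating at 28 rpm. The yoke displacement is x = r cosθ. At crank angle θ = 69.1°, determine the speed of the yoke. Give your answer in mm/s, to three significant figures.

95.9

ω = 2.932 rad/s (from 28 rpm).
x = r cosθ ⇒ ẋ = −rω sinθ.
|v| = rω|sinθ| = 0.035·2.932·|sin 69.1°| = 0.095873 m/s = 95.873 mm/s.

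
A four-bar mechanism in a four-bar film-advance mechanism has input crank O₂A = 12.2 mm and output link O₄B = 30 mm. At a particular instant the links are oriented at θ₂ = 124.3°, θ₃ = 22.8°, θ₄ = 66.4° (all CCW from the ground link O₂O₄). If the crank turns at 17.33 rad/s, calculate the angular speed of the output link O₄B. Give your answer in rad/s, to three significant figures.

10.0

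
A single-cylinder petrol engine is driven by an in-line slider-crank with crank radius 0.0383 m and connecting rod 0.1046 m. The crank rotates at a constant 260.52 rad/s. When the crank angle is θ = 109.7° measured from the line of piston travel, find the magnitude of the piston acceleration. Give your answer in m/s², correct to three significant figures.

1640

ω = 260.5 rad/s
x(θ) = r cosθ + √(L² − r² sin²θ); with ω constant, a = ω²·d²x/dθ².
d²x/dθ² = −r cosθ − r²(cos2θ)/√u − r⁴ sin²2θ/(4u^{3/2}),  u = L² − r² sin²θ = 0.00964096 m².
Substituting r = 0.0383 m, L = 0.1046 m, θ = 109.7°: d²x/dθ² = +0.024226 m.
a = ω²·d²x/dθ² = (260.5)²·(+0.024226) = +1644.2 m/s²;  |a| = 1644.2 m/s².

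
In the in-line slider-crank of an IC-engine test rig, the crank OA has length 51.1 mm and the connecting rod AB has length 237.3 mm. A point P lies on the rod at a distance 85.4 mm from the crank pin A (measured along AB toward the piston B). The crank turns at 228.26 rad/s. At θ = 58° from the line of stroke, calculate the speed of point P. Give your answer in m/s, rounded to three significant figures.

11.0

ω = 228.3 rad/s.  Crank-pin speed |V_A| = rω = 11.664 m/s, perpendicular to OA.
Rod angle: sinφ = −(r/L) sinθ ⇒ φ = -10.522°; ω_rod = −rω cosθ/√(L²−r²sin²θ) = -26.493 rad/s.
V_P = V_A + ω_rod × AP, with AP = 0.0854 m along the rod.
Components: V_Px = −rω sinθ − a·ω_rod·sinφ = -10.305 m/s;  V_Py = rω cosθ + a·ω_rod·cosφ = +3.9566 m/s.
|V_P| = √(V_Px² + V_Py²) = 11.038 m/s.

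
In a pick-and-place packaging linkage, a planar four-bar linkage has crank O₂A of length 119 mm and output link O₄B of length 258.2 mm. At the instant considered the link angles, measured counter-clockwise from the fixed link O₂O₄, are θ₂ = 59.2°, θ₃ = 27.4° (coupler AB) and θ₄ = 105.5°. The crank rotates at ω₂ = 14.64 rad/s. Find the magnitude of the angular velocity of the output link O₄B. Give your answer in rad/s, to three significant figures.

ω₂ = 14.64 rad/s
Differentiating the loop-closure r₂e^{iθ₂}+r₃e^{iθ₃}=r₁+r₄e^{iθ₄} gives r₂ω₂e^{iθ₂}+r₃ω₃e^{iθ₃}=r₄ω₄e^{iθ₄}.
Eliminating the other unknown: ω₄ = r₂ω₂ sin(θ₂−θ₃) / [r₄ sin(θ₄−θ₃)].
Numerator sine = +0.52696; denominator sine = +0.97851.
Result = 0.119·14.64·(+0.52696) / (0.2582·(+0.97851)) = +3.6336 rad/s; magnitude 3.6336 rad/s.

3.63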